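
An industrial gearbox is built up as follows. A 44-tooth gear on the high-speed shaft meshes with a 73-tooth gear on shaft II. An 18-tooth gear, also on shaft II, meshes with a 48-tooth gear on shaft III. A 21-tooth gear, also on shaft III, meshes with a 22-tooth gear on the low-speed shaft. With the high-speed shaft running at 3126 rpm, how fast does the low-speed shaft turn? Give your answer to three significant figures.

Gear mesh: ratio = 73/44 = 1.6591, so shaft II turns at 3126 / 1.6591 = 1884.2 rpm.
Gear mesh: ratio = 48/18 = 2.6667, so shaft III turns at 1884.2 / 2.6667 = 706.56 rpm.
Gear mesh: ratio = 22/21 = 1.0476, so the low-speed shaft turns at 706.56 / 1.0476 = 674.45 rpm.

674 rpm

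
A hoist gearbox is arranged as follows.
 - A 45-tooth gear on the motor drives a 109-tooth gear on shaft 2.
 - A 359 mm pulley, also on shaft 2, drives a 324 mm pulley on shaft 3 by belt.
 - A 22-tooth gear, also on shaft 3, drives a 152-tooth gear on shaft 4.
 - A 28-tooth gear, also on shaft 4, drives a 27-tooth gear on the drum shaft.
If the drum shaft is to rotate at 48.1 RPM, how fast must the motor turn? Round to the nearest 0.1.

Overall ratio R = 2.4222 × 0.90251 × 6.9091 × 0.96429 = 14.564.
Required input speed = output speed × R = 48.1 × 14.564 = 700.55 RPM.

700.5 RPM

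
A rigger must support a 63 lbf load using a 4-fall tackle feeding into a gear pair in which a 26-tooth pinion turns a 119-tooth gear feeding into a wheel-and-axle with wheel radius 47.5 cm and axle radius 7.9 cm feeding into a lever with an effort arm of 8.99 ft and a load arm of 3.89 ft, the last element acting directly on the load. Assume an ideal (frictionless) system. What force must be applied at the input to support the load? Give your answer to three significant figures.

0.248 lbf

Block-and-tackle MA = number of supporting rope parts = 4.
Gear pair MA = 119/26 = 4.5769.
Wheel-and-axle MA = R/r = 47.5/7.9 = 6.0127.
Lever MA = effort arm / load arm = 8.99/3.89 = 2.3111.
Combined ideal MA = 4 × 4.5769 × 6.0127 × 2.3111 = 254.4.
Effort = load / MA = 63 / 254.4 = 0.24765 lbf.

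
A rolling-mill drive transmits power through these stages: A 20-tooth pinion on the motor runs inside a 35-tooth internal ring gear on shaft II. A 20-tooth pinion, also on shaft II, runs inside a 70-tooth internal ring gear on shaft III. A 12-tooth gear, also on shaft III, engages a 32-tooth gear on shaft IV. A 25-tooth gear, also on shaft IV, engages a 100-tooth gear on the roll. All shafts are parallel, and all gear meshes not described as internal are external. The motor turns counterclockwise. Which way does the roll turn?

counterclockwise

the motor → shaft II: internal mesh, same direction → CCW.
shaft II → shaft III: internal mesh, same direction → CCW.
shaft III → shaft IV: external mesh, 1 reversal → CW.
shaft IV → the roll: external mesh, 1 reversal → CCW.
2 reversals in total — an even number — so the roll turns the same way as the motor.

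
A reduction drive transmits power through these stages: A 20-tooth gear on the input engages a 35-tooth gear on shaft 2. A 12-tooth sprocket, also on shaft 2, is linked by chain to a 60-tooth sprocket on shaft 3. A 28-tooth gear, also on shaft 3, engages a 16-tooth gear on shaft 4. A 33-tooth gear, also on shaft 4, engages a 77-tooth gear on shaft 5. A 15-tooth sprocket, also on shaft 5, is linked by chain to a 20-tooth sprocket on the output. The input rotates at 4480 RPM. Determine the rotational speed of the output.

288 RPM

the input → shaft 2 (gear mesh, 35/20): 4480 ÷ 1.75 = 2560 RPM
shaft 2 → shaft 3 (chain, 60/12): 2560 ÷ 5 = 512 RPM
shaft 3 → shaft 4 (gear mesh, 16/28): 512 ÷ 0.57143 = 896 RPM
shaft 4 → shaft 5 (gear mesh, 77/33): 896 ÷ 2.3333 = 384 RPM
shaft 5 → the output (chain, 20/15): 384 ÷ 1.3333 = 288 RPM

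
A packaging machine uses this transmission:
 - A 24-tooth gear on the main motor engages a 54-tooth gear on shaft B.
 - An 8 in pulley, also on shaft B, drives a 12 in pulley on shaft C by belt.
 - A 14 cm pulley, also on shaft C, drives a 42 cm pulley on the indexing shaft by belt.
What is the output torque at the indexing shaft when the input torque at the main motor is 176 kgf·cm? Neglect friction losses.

gear mesh 54/24 = 2.25 → τ = 176·2.25 = 396 kgf·cm
belt 12/8 = 1.5 → τ = 396·1.5 = 594 kgf·cm
belt 42/14 = 3 → τ = 594·3 = 1782 kgf·cm

1782 kgf·cm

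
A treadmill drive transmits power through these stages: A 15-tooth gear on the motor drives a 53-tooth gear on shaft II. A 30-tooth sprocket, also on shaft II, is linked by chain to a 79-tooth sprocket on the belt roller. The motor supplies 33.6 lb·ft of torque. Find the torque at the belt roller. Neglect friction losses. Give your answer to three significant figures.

313 lb·ft

Gear mesh: ratio = 53/15 = 3.5333; torque at shaft II = 33.6 × 3.5333 = 118.72 lb·ft.
Chain: ratio = 79/30 = 2.6333; torque at the belt roller = 118.72 × 2.6333 = 312.63 lb·ft.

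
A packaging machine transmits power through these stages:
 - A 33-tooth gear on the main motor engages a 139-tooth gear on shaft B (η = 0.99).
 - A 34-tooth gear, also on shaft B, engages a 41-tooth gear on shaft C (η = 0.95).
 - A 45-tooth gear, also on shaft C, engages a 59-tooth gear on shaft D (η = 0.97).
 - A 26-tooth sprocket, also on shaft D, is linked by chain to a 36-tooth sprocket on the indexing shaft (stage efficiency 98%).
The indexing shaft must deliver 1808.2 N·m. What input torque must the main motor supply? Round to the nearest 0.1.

Overall ratio R = 4.2121 × 1.2059 × 1.3111 × 1.3846 = 9.2209; overall efficiency η = 0.99 × 0.95 × 0.97 × 0.98 = 0.8940.
Input torque = output torque / (R × η) = 1808.2 / (9.2209 × 0.8940) = 219.34 N·m.

219.3 N·m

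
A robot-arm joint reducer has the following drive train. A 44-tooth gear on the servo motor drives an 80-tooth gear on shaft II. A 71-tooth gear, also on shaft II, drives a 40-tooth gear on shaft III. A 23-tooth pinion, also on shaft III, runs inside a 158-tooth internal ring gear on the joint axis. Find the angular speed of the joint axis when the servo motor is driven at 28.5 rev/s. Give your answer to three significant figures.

gear mesh 80/44 = 1.8182 → 28.5/1.8182 = 15.675 rev/s
gear mesh 40/71 = 0.56338 → 15.675/0.56338 = 27.823 rev/s
internal gear 158/23 = 6.8696 → 27.823/6.8696 = 4.0502 rev/s

4.05 rev/s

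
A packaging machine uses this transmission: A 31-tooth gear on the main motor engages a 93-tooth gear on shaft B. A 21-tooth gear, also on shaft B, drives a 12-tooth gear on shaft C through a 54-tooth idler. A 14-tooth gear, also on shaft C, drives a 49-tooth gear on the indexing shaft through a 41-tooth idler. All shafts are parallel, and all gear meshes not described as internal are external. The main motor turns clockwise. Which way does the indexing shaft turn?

the main motor → shaft B: external mesh, 1 reversal → CCW.
shaft B → shaft C: driver → idler → driven is 2 external meshes, 2 reversals → CCW.
shaft C → the indexing shaft: driver → idler → driven is 2 external meshes, 2 reversals → CCW.
5 reversals in total — an odd number — so the indexing shaft turns opposite to the main motor.

counterclockwise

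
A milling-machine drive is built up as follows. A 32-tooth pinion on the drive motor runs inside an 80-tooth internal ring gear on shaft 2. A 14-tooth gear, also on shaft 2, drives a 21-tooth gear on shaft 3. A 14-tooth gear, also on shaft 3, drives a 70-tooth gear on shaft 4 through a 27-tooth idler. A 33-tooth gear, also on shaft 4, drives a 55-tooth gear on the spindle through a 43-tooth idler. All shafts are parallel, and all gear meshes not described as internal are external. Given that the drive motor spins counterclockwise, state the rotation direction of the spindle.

the drive motor → shaft 2: internal mesh, same direction → CCW.
shaft 2 → shaft 3: external mesh, 1 reversal → CW.
shaft 3 → shaft 4: driver → idler → driven is 2 external meshes, 2 reversals → CW.
shaft 4 → the spindle: driver → idler → driven is 2 external meshes, 2 reversals → CW.
5 reversals in total — an odd number — so the spindle turns opposite to the drive motor.

clockwise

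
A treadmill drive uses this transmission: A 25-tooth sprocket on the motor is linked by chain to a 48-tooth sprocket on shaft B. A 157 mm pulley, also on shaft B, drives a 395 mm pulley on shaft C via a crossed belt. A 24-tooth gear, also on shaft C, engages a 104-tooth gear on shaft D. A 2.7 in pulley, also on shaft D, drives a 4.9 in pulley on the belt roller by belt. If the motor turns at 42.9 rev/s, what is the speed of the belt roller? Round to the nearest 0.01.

the motor → shaft B (chain, 48/25): 42.9 ÷ 1.92 = 22.344 rev/s
shaft B → shaft C (belt, 395/157): 22.344 ÷ 2.5159 = 8.8809 rev/s
shaft C → shaft D (gear mesh, 104/24): 8.8809 ÷ 4.3333 = 2.0494 rev/s
shaft D → the belt roller (belt, 4.9/2.7): 2.0494 ÷ 1.8148 = 1.1293 rev/s

1.13 rev/s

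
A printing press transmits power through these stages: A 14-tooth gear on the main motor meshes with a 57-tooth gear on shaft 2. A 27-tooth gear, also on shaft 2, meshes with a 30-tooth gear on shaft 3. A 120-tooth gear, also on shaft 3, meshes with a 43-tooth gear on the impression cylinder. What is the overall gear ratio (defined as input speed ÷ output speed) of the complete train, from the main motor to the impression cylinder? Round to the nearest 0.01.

1.62

Each stage contributes driven/driver: gear mesh 57/14 = 4.0714, gear mesh 30/27 = 1.1111, gear mesh 43/120 = 0.35833.
Overall: 4.0714 × 1.1111 × 0.35833 = 1.621.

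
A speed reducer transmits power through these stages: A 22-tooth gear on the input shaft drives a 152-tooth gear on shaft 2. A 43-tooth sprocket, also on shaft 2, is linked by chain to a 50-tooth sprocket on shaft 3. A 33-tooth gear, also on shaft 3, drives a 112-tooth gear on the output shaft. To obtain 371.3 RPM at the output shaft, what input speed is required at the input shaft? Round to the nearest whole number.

10124 RPM

Overall ratio R = 6.9091 × 1.1628 × 3.3939 = 27.266.
Required input speed = output speed × R = 371.3 × 27.266 = 10124 RPM.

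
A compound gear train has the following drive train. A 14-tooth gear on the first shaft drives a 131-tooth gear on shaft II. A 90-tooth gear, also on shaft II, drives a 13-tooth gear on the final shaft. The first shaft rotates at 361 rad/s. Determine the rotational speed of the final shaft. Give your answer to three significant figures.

gear mesh 131/14 = 9.3571 → 361/9.3571 = 38.58 rad/s
gear mesh 13/90 = 0.14444 → 38.58/0.14444 = 267.09 rad/s

267 rad/s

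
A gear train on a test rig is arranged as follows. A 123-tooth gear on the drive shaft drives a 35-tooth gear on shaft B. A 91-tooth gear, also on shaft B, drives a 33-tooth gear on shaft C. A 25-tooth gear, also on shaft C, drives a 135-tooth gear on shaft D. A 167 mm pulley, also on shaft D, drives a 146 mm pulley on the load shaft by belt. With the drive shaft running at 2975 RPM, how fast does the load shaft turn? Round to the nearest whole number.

6107 RPM

gear mesh 35/123 = 0.28455 → 2975/0.28455 = 10455 RPM
gear mesh 33/91 = 0.36264 → 10455/0.36264 = 28830 RPM
gear mesh 135/25 = 5.4 → 28830/5.4 = 5339 RPM
belt 146/167 = 0.87425 → 5339/0.87425 = 6106.9 RPM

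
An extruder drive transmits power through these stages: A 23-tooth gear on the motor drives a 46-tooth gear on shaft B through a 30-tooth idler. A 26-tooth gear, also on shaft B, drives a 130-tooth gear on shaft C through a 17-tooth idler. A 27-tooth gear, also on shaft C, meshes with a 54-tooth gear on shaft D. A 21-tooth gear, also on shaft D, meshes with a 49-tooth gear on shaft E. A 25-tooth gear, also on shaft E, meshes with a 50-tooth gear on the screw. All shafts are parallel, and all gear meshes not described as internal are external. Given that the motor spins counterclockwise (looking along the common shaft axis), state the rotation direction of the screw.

the motor → shaft B: driver → idler → driven is 2 external meshes, 2 reversals → CCW.
shaft B → shaft C: driver → idler → driven is 2 external meshes, 2 reversals → CCW.
shaft C → shaft D: external mesh, 1 reversal → CW.
shaft D → shaft E: external mesh, 1 reversal → CCW.
shaft E → the screw: external mesh, 1 reversal → CW.
7 reversals in total — an odd number — so the screw turns opposite to the motor.

clockwise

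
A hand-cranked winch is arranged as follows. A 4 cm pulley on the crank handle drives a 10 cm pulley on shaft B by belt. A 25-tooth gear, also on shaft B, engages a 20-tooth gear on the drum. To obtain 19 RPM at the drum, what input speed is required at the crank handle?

38 RPM

Overall ratio R = 2.5 × 0.8 = 2.
Required input speed = output speed × R = 19 × 2 = 38 RPM.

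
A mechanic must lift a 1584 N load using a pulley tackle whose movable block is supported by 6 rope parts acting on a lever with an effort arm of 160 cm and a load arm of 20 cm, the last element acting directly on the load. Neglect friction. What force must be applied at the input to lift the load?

Block-and-tackle MA = number of supporting rope parts = 6.
Lever MA = effort arm / load arm = 160/20 = 8.
Combined ideal MA = 6 × 8 = 48.
Effort = load / MA = 1584 / 48 = 33 N.

33 N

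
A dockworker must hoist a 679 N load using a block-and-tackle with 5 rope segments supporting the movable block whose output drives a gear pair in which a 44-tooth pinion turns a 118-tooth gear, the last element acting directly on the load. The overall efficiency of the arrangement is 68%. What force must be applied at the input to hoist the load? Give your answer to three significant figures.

Block-and-tackle MA = number of supporting rope parts = 5.
Gear pair MA = 118/44 = 2.6818.
Combined ideal MA = 5 × 2.6818 = 13.409.
Actual MA = 13.409 × 0.68 = 9.1182.
Effort = load / actual MA = 679 / 9.1182 = 74.467 N.

74.5 N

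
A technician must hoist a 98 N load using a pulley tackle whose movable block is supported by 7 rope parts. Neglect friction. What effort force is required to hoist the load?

14 N

Block-and-tackle MA = number of supporting rope parts = 7.
Effort = load / MA = 98 / 7 = 14 N.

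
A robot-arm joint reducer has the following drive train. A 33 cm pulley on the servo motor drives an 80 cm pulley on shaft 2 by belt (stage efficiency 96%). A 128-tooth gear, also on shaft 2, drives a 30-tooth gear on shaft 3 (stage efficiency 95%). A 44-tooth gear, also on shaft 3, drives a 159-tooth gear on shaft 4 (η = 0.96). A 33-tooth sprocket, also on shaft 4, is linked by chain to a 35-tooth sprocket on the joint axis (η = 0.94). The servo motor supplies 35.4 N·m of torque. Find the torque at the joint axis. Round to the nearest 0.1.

63.4 N·m

belt 80/33 = 2.4242 → τ = 35.4·2.4242·0.96 = 82.385 N·m
gear mesh 30/128 = 0.23438 → τ = 82.385·0.23438·0.95 = 18.344 N·m
gear mesh 159/44 = 3.6136 → τ = 18.344·3.6136·0.96 = 63.636 N·m
chain 35/33 = 1.0606 → τ = 63.636·1.0606·0.94 = 63.443 N·m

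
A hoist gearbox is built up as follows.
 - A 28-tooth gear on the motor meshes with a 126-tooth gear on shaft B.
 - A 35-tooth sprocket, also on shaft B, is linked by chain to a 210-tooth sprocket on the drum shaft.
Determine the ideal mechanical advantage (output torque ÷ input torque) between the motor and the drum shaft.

27

Each stage contributes driven/driver: gear mesh 126/28 = 4.5, chain 210/35 = 6.
Overall: 4.5 × 6 = 27.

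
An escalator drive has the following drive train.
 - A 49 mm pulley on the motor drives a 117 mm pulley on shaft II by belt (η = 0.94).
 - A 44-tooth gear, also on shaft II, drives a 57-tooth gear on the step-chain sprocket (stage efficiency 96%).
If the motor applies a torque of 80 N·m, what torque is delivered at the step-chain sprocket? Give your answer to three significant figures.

223 N·m

belt 117/49 = 2.3878 → τ = 80·2.3878·0.94 = 179.56 N·m
gear mesh 57/44 = 1.2955 → τ = 179.56·1.2955·0.96 = 223.31 N·m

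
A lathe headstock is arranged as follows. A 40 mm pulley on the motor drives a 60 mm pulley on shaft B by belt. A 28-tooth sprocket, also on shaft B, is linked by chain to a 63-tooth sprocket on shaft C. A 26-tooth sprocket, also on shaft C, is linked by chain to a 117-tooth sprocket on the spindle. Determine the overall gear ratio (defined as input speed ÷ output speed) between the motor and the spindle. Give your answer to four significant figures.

Each stage contributes driven/driver: belt 60/40 = 1.5, chain 63/28 = 2.25, chain 117/26 = 4.5.
Overall: 1.5 × 2.25 × 4.5 = 15.188.

15.19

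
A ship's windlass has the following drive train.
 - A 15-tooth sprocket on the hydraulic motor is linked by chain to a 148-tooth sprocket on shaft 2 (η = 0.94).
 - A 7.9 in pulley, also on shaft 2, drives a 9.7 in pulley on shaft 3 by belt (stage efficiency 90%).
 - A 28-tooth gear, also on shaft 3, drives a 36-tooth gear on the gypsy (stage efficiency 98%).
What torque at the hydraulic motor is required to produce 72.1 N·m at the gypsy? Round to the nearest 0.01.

Overall ratio R = 9.8667 × 1.2278 × 1.2857 = 15.576; overall efficiency η = 0.94 × 0.90 × 0.98 = 0.8291.
Input torque = output torque / (R × η) = 72.1 / (15.576 × 0.8291) = 5.5831 N·m.

5.58 N·m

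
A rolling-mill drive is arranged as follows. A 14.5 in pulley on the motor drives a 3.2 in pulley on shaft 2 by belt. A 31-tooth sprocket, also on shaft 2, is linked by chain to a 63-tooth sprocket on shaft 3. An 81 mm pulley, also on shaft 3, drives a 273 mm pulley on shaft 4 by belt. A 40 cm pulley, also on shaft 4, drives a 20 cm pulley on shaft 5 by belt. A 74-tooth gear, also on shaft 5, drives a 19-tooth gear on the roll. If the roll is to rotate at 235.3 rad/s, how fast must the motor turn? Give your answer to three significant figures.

45.7 rad/s

Overall ratio R = 0.22069 × 2.0323 × 3.3704 × 0.5 × 0.25676 = 0.19406.
Required input speed = output speed × R = 235.3 × 0.19406 = 45.662 rad/s.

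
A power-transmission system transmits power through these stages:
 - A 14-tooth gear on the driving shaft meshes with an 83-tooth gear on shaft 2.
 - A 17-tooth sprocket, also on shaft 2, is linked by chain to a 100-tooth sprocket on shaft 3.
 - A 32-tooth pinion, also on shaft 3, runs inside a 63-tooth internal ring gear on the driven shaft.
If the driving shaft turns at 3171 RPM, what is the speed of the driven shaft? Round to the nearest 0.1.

46.2 RPM

the driving shaft → shaft 2 (gear mesh, 83/14): 3171 ÷ 5.9286 = 534.87 RPM
shaft 2 → shaft 3 (chain, 100/17): 534.87 ÷ 5.8824 = 90.927 RPM
shaft 3 → the driven shaft (internal gear, 63/32): 90.927 ÷ 1.9688 = 46.185 RPM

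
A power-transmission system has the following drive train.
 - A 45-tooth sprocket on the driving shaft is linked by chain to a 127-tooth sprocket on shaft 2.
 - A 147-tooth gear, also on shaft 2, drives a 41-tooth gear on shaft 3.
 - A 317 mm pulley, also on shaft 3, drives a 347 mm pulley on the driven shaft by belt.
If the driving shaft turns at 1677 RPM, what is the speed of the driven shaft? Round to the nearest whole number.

1946 RPM

Chain: ratio = 127/45 = 2.8222, so shaft 2 turns at 1677 / 2.8222 = 594.21 RPM.
Gear mesh: ratio = 41/147 = 0.27891, so shaft 3 turns at 594.21 / 0.27891 = 2130.5 RPM.
Belt: ratio = 347/317 = 1.0946, so the driven shaft turns at 2130.5 / 1.0946 = 1946.3 RPM.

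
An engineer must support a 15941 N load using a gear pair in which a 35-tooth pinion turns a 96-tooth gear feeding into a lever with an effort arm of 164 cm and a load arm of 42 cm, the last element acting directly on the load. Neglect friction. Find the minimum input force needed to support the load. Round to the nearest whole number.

1488 N

Gear pair MA = 96/35 = 2.7429.
Lever MA = effort arm / load arm = 164/42 = 3.9048.
Combined ideal MA = 2.7429 × 3.9048 = 10.71.
Effort = load / MA = 15941 / 10.71 = 1488.4 N.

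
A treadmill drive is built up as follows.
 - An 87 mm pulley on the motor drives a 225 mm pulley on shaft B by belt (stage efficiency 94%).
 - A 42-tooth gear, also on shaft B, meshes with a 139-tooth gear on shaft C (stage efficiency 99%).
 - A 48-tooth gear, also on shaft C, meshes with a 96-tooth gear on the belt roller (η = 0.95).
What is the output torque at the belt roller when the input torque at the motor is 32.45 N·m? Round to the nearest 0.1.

491.1 N·m

belt 225/87 = 2.5862 → τ = 32.45·2.5862·0.94 = 78.887 N·m
gear mesh 139/42 = 3.3095 → τ = 78.887·3.3095·0.99 = 258.47 N·m
gear mesh 96/48 = 2 → τ = 258.47·2·0.95 = 491.09 N·m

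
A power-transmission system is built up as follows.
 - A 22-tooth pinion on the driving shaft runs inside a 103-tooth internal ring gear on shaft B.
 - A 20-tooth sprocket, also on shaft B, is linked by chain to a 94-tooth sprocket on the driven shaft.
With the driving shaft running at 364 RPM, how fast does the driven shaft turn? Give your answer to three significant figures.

16.5 RPM

internal gear 103/22 = 4.6818 → 364/4.6818 = 77.748 RPM
chain 94/20 = 4.7 → 77.748/4.7 = 16.542 RPM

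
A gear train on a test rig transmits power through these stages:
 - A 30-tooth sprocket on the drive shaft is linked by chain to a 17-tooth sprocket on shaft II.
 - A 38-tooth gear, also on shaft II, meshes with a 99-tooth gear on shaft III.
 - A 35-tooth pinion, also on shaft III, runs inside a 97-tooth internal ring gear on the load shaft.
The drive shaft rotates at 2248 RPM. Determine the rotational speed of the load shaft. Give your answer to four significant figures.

549.4 RPM

Chain: ratio = 17/30 = 0.56667, so shaft II turns at 2248 / 0.56667 = 3967.1 RPM.
Gear mesh: ratio = 99/38 = 2.6053, so shaft III turns at 3967.1 / 2.6053 = 1522.7 RPM.
Internal gear: ratio = 97/35 = 2.7714, so the load shaft turns at 1522.7 / 2.7714 = 549.43 RPM.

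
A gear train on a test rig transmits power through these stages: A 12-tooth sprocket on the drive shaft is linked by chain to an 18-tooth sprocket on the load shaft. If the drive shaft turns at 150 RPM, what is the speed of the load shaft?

100 RPM

Chain: ratio = 18/12 = 1.5, so the load shaft turns at 150 / 1.5 = 100 RPM.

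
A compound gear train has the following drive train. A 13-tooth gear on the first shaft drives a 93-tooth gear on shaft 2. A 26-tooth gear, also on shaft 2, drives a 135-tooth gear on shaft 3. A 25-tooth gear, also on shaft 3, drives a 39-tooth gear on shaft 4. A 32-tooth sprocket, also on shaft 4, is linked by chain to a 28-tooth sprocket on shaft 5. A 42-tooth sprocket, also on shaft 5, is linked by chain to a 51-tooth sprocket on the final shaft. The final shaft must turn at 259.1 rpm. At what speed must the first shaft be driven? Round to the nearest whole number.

15952 rpm

Overall ratio R = 7.1538 × 5.1923 × 1.56 × 0.875 × 1.2143 = 61.568.
Required input speed = output speed × R = 259.1 × 61.568 = 15952 rpm.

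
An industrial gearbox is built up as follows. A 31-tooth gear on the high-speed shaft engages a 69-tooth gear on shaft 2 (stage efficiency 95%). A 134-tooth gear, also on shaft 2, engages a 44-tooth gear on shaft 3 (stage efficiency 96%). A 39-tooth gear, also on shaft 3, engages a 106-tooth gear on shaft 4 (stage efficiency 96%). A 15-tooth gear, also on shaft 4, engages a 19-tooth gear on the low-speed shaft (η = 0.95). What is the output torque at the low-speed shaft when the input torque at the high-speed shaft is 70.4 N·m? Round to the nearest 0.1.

Gear mesh: ratio = 69/31 = 2.2258; torque at shaft 2 = 70.4 × 2.2258 × 0.95 = 148.86 N·m.
Gear mesh: ratio = 44/134 = 0.32836; torque at shaft 3 = 148.86 × 0.32836 × 0.96 = 46.925 N·m.
Gear mesh: ratio = 106/39 = 2.7179; torque at shaft 4 = 46.925 × 2.7179 × 0.96 = 122.44 N·m.
Gear mesh: ratio = 19/15 = 1.2667; torque at the low-speed shaft = 122.44 × 1.2667 × 0.95 = 147.33 N·m.

147.3 N·m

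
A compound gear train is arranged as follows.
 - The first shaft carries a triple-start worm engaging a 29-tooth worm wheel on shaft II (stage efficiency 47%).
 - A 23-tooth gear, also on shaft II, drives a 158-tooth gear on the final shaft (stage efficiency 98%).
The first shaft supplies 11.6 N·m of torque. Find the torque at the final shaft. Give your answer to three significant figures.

355 N·m

After the worm (29/3): 11.6 × 9.6667 × 0.47 = 52.703 N·m
After the gear mesh (158/23): 52.703 × 6.8696 × 0.98 = 354.8 N·m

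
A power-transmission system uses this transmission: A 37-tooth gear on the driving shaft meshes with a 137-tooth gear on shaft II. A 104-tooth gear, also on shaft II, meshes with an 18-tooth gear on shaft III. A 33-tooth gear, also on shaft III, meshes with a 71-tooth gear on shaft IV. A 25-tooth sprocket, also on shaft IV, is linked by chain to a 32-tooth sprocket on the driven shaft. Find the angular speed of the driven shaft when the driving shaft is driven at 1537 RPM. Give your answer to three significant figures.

871 RPM

Gear mesh: ratio = 137/37 = 3.7027, so shaft II turns at 1537 / 3.7027 = 415.1 RPM.
Gear mesh: ratio = 18/104 = 0.17308, so shaft III turns at 415.1 / 0.17308 = 2398.4 RPM.
Gear mesh: ratio = 71/33 = 2.1515, so shaft IV turns at 2398.4 / 2.1515 = 1114.7 RPM.
Chain: ratio = 32/25 = 1.28, so the driven shaft turns at 1114.7 / 1.28 = 870.89 RPM.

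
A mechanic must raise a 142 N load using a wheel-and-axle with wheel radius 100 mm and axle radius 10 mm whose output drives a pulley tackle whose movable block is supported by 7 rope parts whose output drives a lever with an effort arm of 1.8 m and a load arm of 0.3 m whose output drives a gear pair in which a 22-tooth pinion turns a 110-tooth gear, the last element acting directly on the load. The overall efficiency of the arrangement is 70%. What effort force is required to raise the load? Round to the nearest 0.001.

Wheel-and-axle MA = R/r = 100/10 = 10.
Block-and-tackle MA = number of supporting rope parts = 7.
Lever MA = effort arm / load arm = 1.8/0.3 = 6.
Gear pair MA = 110/22 = 5.
Combined ideal MA = 10 × 7 × 6 × 5 = 2100.
Actual MA = 2100 × 0.70 = 1470.
Effort = load / actual MA = 142 / 1470 = 0.096599 N.

0.097 N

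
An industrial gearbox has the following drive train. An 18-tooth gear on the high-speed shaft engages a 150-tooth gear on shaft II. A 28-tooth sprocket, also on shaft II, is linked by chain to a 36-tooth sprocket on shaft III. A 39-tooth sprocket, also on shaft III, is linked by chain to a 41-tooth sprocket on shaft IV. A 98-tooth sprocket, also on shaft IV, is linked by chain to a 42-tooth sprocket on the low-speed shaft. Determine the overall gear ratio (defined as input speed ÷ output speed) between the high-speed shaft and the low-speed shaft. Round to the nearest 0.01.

Each stage contributes driven/driver: gear mesh 150/18 = 8.3333, chain 36/28 = 1.2857, chain 41/39 = 1.0513, chain 42/98 = 0.42857.
Overall: 8.3333 × 1.2857 × 1.0513 × 0.42857 = 4.8273.

4.83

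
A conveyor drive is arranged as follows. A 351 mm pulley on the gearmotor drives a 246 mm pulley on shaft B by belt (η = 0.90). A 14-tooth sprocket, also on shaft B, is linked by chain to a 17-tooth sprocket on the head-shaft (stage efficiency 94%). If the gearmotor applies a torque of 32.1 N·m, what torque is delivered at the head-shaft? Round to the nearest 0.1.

23.1 N·m

After the belt (246/351): 32.1 × 0.70085 × 0.90 = 20.248 N·m
After the chain (17/14): 20.248 × 1.2143 × 0.94 = 23.111 N·m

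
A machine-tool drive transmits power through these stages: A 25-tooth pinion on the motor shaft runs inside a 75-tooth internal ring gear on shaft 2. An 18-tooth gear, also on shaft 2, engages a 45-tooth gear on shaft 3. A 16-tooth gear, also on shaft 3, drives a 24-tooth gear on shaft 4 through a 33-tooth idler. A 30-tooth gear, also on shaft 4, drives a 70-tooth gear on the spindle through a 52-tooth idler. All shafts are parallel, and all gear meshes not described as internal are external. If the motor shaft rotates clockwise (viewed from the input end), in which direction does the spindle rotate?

the motor shaft → shaft 2: internal mesh, same direction → CW.
shaft 2 → shaft 3: external mesh, 1 reversal → CCW.
shaft 3 → shaft 4: driver → idler → driven is 2 external meshes, 2 reversals → CCW.
shaft 4 → the spindle: driver → idler → driven is 2 external meshes, 2 reversals → CCW.
5 reversals in total — an odd number — so the spindle turns opposite to the motor shaft.

anticlockwise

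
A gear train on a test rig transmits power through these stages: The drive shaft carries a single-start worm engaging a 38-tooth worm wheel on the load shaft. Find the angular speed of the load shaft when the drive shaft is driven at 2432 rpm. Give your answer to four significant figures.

the drive shaft → the load shaft (worm, 38/1): 2432 ÷ 38 = 64 rpm

64.00 rpm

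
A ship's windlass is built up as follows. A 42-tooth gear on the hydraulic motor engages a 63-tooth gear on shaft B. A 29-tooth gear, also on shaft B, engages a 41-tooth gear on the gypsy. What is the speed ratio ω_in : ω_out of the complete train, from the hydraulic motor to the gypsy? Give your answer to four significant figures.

2.121

Each stage contributes driven/driver: gear mesh 63/42 = 1.5, gear mesh 41/29 = 1.4138.
Overall: 1.5 × 1.4138 = 2.1207.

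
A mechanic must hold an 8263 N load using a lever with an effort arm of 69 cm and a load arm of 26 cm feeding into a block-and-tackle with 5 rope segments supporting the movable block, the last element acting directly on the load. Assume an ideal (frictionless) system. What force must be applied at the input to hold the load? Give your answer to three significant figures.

Lever MA = effort arm / load arm = 69/26 = 2.6538.
Block-and-tackle MA = number of supporting rope parts = 5.
Combined ideal MA = 2.6538 × 5 = 13.269.
Effort = load / MA = 8263 / 13.269 = 622.72 N.

623 N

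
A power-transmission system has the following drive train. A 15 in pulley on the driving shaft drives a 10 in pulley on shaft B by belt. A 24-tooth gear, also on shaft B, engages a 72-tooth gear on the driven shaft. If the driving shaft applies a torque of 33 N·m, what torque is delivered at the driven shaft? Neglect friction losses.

belt 10/15 = 0.66667 → τ = 33·0.66667 = 22 N·m
gear mesh 72/24 = 3 → τ = 22·3 = 66 N·m

66 N·m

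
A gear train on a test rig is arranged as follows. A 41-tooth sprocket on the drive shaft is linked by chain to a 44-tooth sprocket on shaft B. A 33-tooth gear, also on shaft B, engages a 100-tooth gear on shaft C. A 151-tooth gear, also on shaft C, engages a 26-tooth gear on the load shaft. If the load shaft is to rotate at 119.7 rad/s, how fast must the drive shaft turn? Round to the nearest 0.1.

67.0 rad/s

Overall ratio R = 1.0732 × 3.0303 × 0.17219 = 0.55995.
Required input speed = output speed × R = 119.7 × 0.55995 = 67.026 rad/s.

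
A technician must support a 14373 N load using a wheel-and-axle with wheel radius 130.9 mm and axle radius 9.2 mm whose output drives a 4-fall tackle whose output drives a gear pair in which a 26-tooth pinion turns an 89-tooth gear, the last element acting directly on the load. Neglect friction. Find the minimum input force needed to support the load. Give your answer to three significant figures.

Wheel-and-axle MA = R/r = 130.9/9.2 = 14.228.
Block-and-tackle MA = number of supporting rope parts = 4.
Gear pair MA = 89/26 = 3.4231.
Combined ideal MA = 14.228 × 4 × 3.4231 = 194.82.
Effort = load / MA = 14373 / 194.82 = 73.777 N.

73.8 N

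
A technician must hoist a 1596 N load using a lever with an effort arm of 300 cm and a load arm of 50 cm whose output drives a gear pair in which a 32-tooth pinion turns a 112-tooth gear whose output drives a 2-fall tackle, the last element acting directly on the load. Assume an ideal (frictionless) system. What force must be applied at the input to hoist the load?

Lever MA = effort arm / load arm = 300/50 = 6.
Gear pair MA = 112/32 = 3.5.
Block-and-tackle MA = number of supporting rope parts = 2.
Combined ideal MA = 6 × 3.5 × 2 = 42.
Effort = load / MA = 1596 / 42 = 38 N.

38 N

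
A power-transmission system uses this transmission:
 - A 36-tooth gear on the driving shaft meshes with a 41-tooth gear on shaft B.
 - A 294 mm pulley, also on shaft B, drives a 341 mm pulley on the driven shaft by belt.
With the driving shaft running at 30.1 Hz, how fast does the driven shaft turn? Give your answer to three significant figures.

the driving shaft → shaft B (gear mesh, 41/36): 30.1 ÷ 1.1389 = 26.429 Hz
shaft B → the driven shaft (belt, 341/294): 26.429 ÷ 1.1599 = 22.787 Hz

22.8 Hz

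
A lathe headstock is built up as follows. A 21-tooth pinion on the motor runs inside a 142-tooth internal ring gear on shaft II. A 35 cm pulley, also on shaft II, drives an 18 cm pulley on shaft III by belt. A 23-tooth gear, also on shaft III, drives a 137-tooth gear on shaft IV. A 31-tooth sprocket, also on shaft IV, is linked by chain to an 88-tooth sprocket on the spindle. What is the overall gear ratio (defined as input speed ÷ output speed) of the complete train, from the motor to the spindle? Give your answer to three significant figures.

58.8

Each stage contributes driven/driver: internal gear 142/21 = 6.7619, belt 18/35 = 0.51429, gear mesh 137/23 = 5.9565, chain 88/31 = 2.8387.
Overall: 6.7619 × 0.51429 × 5.9565 × 2.8387 = 58.801.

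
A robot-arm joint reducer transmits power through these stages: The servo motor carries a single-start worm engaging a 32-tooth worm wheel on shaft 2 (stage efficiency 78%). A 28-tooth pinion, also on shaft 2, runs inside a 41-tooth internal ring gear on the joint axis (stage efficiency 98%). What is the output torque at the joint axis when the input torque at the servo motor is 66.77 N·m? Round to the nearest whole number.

2392 N·m

Worm: ratio = 32/1 = 32; torque at shaft 2 = 66.77 × 32 × 0.78 = 1666.6 N·m.
Internal gear: ratio = 41/28 = 1.4643; torque at the joint axis = 1666.6 × 1.4643 × 0.98 = 2391.5 N·m.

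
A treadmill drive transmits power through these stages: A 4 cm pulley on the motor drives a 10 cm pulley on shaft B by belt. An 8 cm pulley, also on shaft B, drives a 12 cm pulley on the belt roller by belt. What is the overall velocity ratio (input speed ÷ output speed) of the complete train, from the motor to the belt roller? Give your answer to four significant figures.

Each stage contributes driven/driver: belt 10/4 = 2.5, belt 12/8 = 1.5.
Overall: 2.5 × 1.5 = 3.75.

3.750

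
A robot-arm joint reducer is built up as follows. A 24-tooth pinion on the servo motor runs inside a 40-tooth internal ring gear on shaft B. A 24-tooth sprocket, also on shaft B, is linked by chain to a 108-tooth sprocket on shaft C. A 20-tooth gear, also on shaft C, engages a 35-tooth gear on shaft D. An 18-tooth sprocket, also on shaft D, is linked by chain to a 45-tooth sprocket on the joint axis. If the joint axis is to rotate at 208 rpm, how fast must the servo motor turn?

Overall ratio R = 1.6667 × 4.5 × 1.75 × 2.5 = 32.812.
Required input speed = output speed × R = 208 × 32.812 = 6825 rpm.

6825 rpm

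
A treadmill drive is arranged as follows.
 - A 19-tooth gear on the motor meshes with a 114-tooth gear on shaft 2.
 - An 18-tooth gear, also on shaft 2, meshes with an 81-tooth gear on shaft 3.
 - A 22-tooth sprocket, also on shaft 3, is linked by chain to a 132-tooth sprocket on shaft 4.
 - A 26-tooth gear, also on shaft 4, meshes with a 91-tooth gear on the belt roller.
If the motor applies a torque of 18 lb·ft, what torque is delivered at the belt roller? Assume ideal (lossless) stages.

10206 lb·ft

Gear mesh: ratio = 114/19 = 6; torque at shaft 2 = 18 × 6 = 108 lb·ft.
Gear mesh: ratio = 81/18 = 4.5; torque at shaft 3 = 108 × 4.5 = 486 lb·ft.
Chain: ratio = 132/22 = 6; torque at shaft 4 = 486 × 6 = 2916 lb·ft.
Gear mesh: ratio = 91/26 = 3.5; torque at the belt roller = 2916 × 3.5 = 10206 lb·ft.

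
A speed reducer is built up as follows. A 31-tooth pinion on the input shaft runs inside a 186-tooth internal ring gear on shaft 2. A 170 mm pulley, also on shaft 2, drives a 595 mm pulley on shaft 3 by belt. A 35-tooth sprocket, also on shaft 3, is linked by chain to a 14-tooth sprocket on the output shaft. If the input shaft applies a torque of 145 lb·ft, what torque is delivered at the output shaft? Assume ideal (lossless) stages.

1218 lb·ft

internal gear 186/31 = 6 → τ = 145·6 = 870 lb·ft
belt 595/170 = 3.5 → τ = 870·3.5 = 3045 lb·ft
chain 14/35 = 0.4 → τ = 3045·0.4 = 1218 lb·ft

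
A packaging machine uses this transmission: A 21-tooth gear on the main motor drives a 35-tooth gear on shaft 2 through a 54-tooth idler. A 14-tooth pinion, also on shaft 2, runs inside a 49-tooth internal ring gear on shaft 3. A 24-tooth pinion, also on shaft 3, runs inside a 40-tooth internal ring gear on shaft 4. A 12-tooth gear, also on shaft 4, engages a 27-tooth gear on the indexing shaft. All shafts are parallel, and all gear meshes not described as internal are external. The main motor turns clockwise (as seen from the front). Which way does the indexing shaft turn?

the main motor → shaft 2: driver → idler → driven is 2 external meshes, 2 reversals → CW.
shaft 2 → shaft 3: internal mesh, same direction → CW.
shaft 3 → shaft 4: internal mesh, same direction → CW.
shaft 4 → the indexing shaft: external mesh, 1 reversal → CCW.
3 reversals in total — an odd number — so the indexing shaft turns opposite to the main motor.

counterclockwise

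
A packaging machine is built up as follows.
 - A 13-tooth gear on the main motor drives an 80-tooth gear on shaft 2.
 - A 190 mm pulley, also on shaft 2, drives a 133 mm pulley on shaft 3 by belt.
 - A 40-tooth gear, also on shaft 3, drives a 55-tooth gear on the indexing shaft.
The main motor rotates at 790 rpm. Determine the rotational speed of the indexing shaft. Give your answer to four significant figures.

the main motor → shaft 2 (gear mesh, 80/13): 790 ÷ 6.1538 = 128.38 rpm
shaft 2 → shaft 3 (belt, 133/190): 128.38 ÷ 0.7 = 183.39 rpm
shaft 3 → the indexing shaft (gear mesh, 55/40): 183.39 ÷ 1.375 = 133.38 rpm

133.4 rpm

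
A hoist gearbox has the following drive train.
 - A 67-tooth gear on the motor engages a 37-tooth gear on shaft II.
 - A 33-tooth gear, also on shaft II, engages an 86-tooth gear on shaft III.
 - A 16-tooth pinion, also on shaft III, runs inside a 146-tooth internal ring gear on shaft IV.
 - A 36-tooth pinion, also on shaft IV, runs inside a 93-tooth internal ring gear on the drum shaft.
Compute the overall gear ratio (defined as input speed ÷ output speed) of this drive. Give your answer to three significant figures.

33.9

Each stage contributes driven/driver: gear mesh 37/67 = 0.55224, gear mesh 86/33 = 2.6061, internal gear 146/16 = 9.125, internal gear 93/36 = 2.5833.
Overall: 0.55224 × 2.6061 × 9.125 × 2.5833 = 33.925.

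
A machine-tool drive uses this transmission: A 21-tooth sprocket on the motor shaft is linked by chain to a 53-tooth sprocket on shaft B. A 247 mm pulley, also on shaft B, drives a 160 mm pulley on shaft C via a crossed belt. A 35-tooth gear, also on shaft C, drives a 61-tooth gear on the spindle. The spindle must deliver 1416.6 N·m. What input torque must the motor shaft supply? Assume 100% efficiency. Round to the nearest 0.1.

497.2 N·m

Overall ratio R = 2.5238 × 0.64777 × 1.7429 = 2.8493.
Input torque = output torque / R = 1416.6 / 2.8493 = 497.17 N·m.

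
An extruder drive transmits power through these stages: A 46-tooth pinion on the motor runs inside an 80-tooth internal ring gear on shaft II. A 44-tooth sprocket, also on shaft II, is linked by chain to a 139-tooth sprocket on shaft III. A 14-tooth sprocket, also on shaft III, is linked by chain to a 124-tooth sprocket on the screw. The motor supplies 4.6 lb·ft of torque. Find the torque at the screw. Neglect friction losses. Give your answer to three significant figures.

224 lb·ft

Internal gear: ratio = 80/46 = 1.7391; torque at shaft II = 4.6 × 1.7391 = 8 lb·ft.
Chain: ratio = 139/44 = 3.1591; torque at shaft III = 8 × 3.1591 = 25.273 lb·ft.
Chain: ratio = 124/14 = 8.8571; torque at the screw = 25.273 × 8.8571 = 223.84 lb·ft.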